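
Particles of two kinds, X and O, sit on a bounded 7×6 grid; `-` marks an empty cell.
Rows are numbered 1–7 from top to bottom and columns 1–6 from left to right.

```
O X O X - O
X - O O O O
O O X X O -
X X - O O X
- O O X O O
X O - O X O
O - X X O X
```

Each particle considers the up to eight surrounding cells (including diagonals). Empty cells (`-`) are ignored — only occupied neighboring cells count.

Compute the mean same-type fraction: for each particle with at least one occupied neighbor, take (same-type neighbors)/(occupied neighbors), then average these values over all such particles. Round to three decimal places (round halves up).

Row 1: (1,1)O 0/2 · (1,2)X 1/4 · (1,3)O 2/4 · (1,4)X 0/4 · (1,6)O 2/2
Row 2: (2,1)X 1/4 · (2,3)O 3/7 · (2,4)O 4/7 · (2,5)O 4/6 · (2,6)O 3/3
Row 3: (3,1)O 1/4 · (3,2)O 2/6 · (3,3)X 2/6 · (3,4)X 1/7 · (3,5)O 5/7
Row 4: (4,1)X 1/4 · (4,2)X 2/6 · (4,4)O 4/7 · (4,5)O 4/7 · (4,6)X 0/4
Row 5: (5,2)O 2/5 · (5,3)O 4/6 · (5,4)X 1/6 · (5,5)O 5/8 · (5,6)O 3/5
Row 6: (6,1)X 0/3 · (6,2)O 3/5 · (6,4)O 3/7 · (6,5)X 3/8 · (6,6)O 3/5
Row 7: (7,1)O 1/2 · (7,3)X 1/3 · (7,4)X 2/4 · (7,5)O 2/5 · (7,6)X 1/3
Sum over 35 particles: 0/2 + 1/4 + 2/4 + 0/4 + 2/2 + 1/4 + 3/7 + 4/7 + 4/6 + 3/3 + 1/4 + 2/6 + 2/6 + 1/7 + 5/7 + 1/4 + 2/6 + 4/7 + 4/7 + 0/4 + 2/5 + 4/6 + 1/6 + 5/8 + 3/5 + 0/3 + 3/5 + 3/7 + 3/8 + 3/5 + 1/2 + 1/3 + 2/4 + 2/5 + 1/3 = 1543/105; mean = 1543/105 ÷ 35 = 1543/3675 = 0.419863… → 0.420.

0.420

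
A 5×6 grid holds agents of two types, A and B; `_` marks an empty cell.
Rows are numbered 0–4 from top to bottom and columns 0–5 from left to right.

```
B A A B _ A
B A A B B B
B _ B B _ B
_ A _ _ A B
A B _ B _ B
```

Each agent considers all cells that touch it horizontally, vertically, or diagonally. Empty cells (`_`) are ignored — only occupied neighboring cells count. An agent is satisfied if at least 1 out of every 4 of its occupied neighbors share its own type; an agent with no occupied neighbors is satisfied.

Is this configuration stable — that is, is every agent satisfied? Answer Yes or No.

Row 0: (0,0)B 1/3 ok · (0,1)A 3/5 ok · (0,2)A 3/5 ok · (0,3)B 2/4 ok · (0,5)A 0/2 unhappy
Row 1: (1,0)B 2/4 ok · (1,1)A 3/7 ok · (1,2)A 3/7 ok · (1,3)B 4/6 ok · (1,4)B 5/6 ok · (1,5)B 2/3 ok
Row 2: (2,0)B 1/3 ok · (2,2)B 2/5 ok · (2,3)B 3/5 ok · (2,5)B 3/4 ok
Row 3: (3,1)A 1/4 ok · (3,4)A 0/5 unhappy · (3,5)B 2/3 ok
Row 4: (4,0)A 1/2 ok · (4,1)B 0/2 unhappy · (4,3)B 0/1 unhappy · (4,5)B 1/2 ok
For instance (0,5) has only 0/2 same-type neighbors, below 1/4.

No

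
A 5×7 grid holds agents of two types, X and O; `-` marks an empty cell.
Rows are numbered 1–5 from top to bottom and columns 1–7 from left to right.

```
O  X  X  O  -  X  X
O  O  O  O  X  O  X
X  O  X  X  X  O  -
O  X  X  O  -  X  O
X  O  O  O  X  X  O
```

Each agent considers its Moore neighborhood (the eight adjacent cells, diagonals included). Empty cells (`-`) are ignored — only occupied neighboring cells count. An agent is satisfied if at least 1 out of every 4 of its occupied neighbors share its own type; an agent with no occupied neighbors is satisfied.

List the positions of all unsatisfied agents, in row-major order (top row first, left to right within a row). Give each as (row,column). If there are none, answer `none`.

Row 1: (1,1)O 2/3 satisfied · (1,2)X 1/5 not · (1,3)X 1/5 not · (1,4)O 2/4 satisfied · (1,6)X 3/4 satisfied · (1,7)X 2/3 satisfied
Row 2: (2,1)O 3/5 satisfied · (2,2)O 4/8 satisfied · (2,3)O 4/8 satisfied · (2,4)O 2/7 satisfied · (2,5)X 3/7 satisfied · (2,6)O 1/6 not · (2,7)X 2/4 satisfied
Row 3: (3,1)X 1/5 not · (3,2)O 4/8 satisfied · (3,3)X 3/8 satisfied · (3,4)X 4/7 satisfied · (3,5)X 3/7 satisfied · (3,6)O 2/6 satisfied
Row 4: (4,1)O 2/5 satisfied · (4,2)X 4/8 satisfied · (4,3)X 3/8 satisfied · (4,4)O 2/7 satisfied · (4,6)X 3/6 satisfied · (4,7)O 2/4 satisfied
Row 5: (5,1)X 1/3 satisfied · (5,2)O 2/5 satisfied · (5,3)O 3/5 satisfied · (5,4)O 2/4 satisfied · (5,5)X 2/4 satisfied · (5,6)X 2/4 satisfied · (5,7)O 1/3 satisfied

(1,2), (1,3), (2,6), (3,1)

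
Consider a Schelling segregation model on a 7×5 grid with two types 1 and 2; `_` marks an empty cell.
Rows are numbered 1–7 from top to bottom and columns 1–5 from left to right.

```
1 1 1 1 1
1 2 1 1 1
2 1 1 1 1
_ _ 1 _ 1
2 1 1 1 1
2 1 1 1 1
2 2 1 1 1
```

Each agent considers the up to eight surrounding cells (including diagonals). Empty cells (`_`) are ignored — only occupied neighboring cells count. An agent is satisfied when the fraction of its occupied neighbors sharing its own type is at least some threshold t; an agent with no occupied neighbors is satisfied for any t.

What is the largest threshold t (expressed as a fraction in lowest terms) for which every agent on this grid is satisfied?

1/8

(1,1)1 2/3
(1,2)1 4/5
(1,3)1 4/5
(1,4)1 5/5
(1,5)1 3/3
(2,1)1 3/5
(2,2)2 1/8
(2,3)1 7/8
(2,4)1 8/8
(2,5)1 5/5
(3,1)2 1/3
(3,2)1 4/6
(3,3)1 5/6
(3,4)1 7/7
(3,5)1 4/4
(4,3)1 6/6
(4,5)1 4/4
(5,1)2 1/3
(5,2)1 4/6
(5,3)1 6/6
(5,4)1 7/7
(5,5)1 4/4
(6,1)2 3/5
(6,2)1 4/8
(6,3)1 7/8
(6,4)1 8/8
(6,5)1 5/5
(7,1)2 2/3
(7,2)2 2/5
(7,3)1 4/5
(7,4)1 5/5
(7,5)1 3/3
The smallest same-type fraction is 1/8 at (2,2), which reduces to 1/8. Any threshold above that leaves this agent unsatisfied.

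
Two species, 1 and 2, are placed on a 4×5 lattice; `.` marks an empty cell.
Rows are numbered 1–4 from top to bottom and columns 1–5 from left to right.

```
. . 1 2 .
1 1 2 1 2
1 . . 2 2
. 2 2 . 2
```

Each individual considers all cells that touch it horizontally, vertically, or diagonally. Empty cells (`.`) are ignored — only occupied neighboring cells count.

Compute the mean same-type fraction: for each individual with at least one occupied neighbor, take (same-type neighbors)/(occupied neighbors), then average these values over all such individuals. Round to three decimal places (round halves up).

Row 1: (1,3)1 2/4 · (1,4)2 2/4
Row 2: (2,1)1 2/2 · (2,2)1 3/4 · (2,3)2 2/5 · (2,4)1 1/6 · (2,5)2 3/4
Row 3: (3,1)1 2/3 · (3,4)2 5/6 · (3,5)2 3/4
Row 4: (4,2)2 1/2 · (4,3)2 2/2 · (4,5)2 2/2
Sum over 13 individuals: 2/4 + 2/4 + 2/2 + 3/4 + 2/5 + 1/6 + 3/4 + 2/3 + 5/6 + 3/4 + 1/2 + 2/2 + 2/2 = 529/60; mean = 529/60 ÷ 13 = 529/780 = 0.678205… → 0.678.

0.678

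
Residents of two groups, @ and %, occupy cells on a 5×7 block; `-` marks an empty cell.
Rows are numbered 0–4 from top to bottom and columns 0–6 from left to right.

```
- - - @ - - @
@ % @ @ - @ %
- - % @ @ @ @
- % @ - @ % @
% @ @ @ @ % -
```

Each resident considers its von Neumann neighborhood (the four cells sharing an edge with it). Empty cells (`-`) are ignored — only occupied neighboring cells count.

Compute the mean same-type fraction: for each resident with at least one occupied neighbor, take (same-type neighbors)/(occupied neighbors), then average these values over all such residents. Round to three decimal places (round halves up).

(0,3)@ 1/1
(0,6)@ 0/1
(1,0)@ 0/1
(1,1)% 0/2
(1,2)@ 1/3
(1,3)@ 3/3
(1,5)@ 1/2
(1,6)% 0/3
(2,2)% 0/3
(2,3)@ 2/3
(2,4)@ 3/3
(2,5)@ 3/4
(2,6)@ 2/3
(3,1)% 0/2
(3,2)@ 1/3
(3,4)@ 2/3
(3,5)% 1/4
(3,6)@ 1/2
(4,0)% 0/1
(4,1)@ 1/3
(4,2)@ 3/3
(4,3)@ 2/2
(4,4)@ 2/3
(4,5)% 1/2
Sum over 24 residents: 1/1 + 0/1 + 0/1 + 0/2 + 1/3 + 3/3 + 1/2 + 0/3 + 0/3 + 2/3 + 3/3 + 3/4 + 2/3 + 0/2 + 1/3 + 2/3 + 1/4 + 1/2 + 0/1 + 1/3 + 3/3 + 2/2 + 2/3 + 1/2 = 67/6; mean = 67/6 ÷ 24 = 67/144 = 0.465277… → 0.465.

0.465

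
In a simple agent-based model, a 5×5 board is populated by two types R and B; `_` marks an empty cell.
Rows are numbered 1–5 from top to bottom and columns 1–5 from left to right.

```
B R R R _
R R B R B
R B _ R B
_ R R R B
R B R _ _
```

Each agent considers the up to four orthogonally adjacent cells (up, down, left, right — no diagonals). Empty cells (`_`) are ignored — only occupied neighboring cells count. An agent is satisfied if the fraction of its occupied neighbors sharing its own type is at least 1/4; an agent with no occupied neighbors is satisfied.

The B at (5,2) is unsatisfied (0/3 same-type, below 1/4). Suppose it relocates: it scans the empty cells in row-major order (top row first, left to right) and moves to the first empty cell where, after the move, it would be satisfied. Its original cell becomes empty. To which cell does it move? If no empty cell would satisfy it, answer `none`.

Vacating (5,2). Empty cells in order:
  (1,5): 1/2 same-type → satisfied — stop here.

(1,5)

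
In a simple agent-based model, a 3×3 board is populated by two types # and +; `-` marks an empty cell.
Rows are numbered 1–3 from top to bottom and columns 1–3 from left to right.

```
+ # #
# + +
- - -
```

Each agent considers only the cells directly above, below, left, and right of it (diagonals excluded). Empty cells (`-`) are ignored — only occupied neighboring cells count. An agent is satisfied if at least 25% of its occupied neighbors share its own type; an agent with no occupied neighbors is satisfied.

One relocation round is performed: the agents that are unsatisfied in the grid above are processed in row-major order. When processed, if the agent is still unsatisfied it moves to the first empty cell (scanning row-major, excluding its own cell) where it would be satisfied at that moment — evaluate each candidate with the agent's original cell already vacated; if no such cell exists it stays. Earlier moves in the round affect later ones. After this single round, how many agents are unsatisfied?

0

Initially unsatisfied (in order): (1,1), (2,1).
  (1,1) → (3,2).
  (2,1) → (1,1).
Resulting grid:
# # #
- + +
- + -
All satisfied now.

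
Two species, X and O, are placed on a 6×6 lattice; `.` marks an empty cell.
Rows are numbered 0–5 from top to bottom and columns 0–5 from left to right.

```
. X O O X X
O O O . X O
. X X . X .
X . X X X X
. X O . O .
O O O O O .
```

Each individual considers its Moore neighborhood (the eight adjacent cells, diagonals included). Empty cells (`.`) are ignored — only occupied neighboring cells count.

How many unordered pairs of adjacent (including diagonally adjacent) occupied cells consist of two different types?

24

Scan each occupied cell's neighbors to the right and below (and the two forward diagonals) so each pair is counted once.
From row 0: 8 unlike of 15 pairs (running 8/15).
From row 1: 7 unlike of 10 pairs (running 15/25).
From row 2: 0 unlike of 8 pairs (running 15/33).
From row 3: 5 unlike of 10 pairs (running 20/43).
From row 4: 4 unlike of 9 pairs (running 24/52).
From row 5: 0 unlike of 4 pairs (running 24/56).
Total adjacent occupied pairs: 56; unlike-type pairs: 24.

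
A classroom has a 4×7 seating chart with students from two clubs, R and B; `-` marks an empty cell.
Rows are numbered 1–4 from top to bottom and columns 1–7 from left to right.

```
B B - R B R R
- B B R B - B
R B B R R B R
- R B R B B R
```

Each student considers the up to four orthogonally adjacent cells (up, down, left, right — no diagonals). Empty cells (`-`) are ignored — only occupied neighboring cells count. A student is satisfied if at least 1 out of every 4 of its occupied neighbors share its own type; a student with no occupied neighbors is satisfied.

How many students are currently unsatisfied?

3

Row 1: (1,1)B 1/1 satisfied · (1,2)B 2/2 satisfied · (1,4)R 1/2 satisfied · (1,5)B 1/3 satisfied · (1,6)R 1/2 satisfied · (1,7)R 1/2 satisfied
Row 2: (2,2)B 3/3 satisfied · (2,3)B 2/3 satisfied · (2,4)R 2/4 satisfied · (2,5)B 1/3 satisfied · (2,7)B 0/2 not
Row 3: (3,1)R 0/1 not · (3,2)B 2/4 satisfied · (3,3)B 3/4 satisfied · (3,4)R 3/4 satisfied · (3,5)R 1/4 satisfied · (3,6)B 1/3 satisfied · (3,7)R 1/3 satisfied
Row 4: (4,2)R 0/2 not · (4,3)B 1/3 satisfied · (4,4)R 1/3 satisfied · (4,5)B 1/3 satisfied · (4,6)B 2/3 satisfied · (4,7)R 1/2 satisfied
Unsatisfied: (2,7), (3,1), (4,2) — 3 in total.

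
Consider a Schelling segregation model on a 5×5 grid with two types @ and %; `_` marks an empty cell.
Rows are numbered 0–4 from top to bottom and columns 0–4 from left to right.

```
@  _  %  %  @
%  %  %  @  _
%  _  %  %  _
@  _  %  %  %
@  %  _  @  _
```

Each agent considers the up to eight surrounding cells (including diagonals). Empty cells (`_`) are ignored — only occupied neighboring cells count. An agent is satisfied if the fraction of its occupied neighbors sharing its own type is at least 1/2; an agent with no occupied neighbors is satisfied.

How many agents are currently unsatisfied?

Row 0: (0,0)@ 0/2 not · (0,2)% 3/4 satisfied · (0,3)% 2/4 satisfied · (0,4)@ 1/2 satisfied
Row 1: (1,0)% 2/3 satisfied · (1,1)% 5/6 satisfied · (1,2)% 5/6 satisfied · (1,3)@ 1/6 not
Row 2: (2,0)% 2/3 satisfied · (2,2)% 5/6 satisfied · (2,3)% 5/6 satisfied
Row 3: (3,0)@ 1/3 not · (3,2)% 4/5 satisfied · (3,3)% 4/5 satisfied · (3,4)% 2/3 satisfied
Row 4: (4,0)@ 1/2 satisfied · (4,1)% 1/3 not · (4,3)@ 0/3 not
Unsatisfied: (0,0), (1,3), (3,0), (4,1), (4,3) — 5 in total.

5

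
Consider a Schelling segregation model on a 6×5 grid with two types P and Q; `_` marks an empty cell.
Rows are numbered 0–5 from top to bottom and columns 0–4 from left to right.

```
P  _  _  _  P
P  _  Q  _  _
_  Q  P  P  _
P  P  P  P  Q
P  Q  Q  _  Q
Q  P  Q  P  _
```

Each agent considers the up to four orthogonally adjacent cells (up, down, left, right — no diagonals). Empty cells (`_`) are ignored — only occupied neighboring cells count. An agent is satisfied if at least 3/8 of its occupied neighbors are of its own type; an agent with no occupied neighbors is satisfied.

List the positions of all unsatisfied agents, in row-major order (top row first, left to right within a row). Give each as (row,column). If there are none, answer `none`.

(1,2), (2,1), (4,0), (4,1), (5,0), (5,1), (5,2), (5,3)

(0,0)P 1/1 ok
(0,4)P 0/0 ok
(1,0)P 1/1 ok
(1,2)Q 0/1 unhappy
(2,1)Q 0/2 unhappy
(2,2)P 2/4 ok
(2,3)P 2/2 ok
(3,0)P 2/2 ok
(3,1)P 2/4 ok
(3,2)P 3/4 ok
(3,3)P 2/3 ok
(3,4)Q 1/2 ok
(4,0)P 1/3 unhappy
(4,1)Q 1/4 unhappy
(4,2)Q 2/3 ok
(4,4)Q 1/1 ok
(5,0)Q 0/2 unhappy
(5,1)P 0/3 unhappy
(5,2)Q 1/3 unhappy
(5,3)P 0/1 unhappy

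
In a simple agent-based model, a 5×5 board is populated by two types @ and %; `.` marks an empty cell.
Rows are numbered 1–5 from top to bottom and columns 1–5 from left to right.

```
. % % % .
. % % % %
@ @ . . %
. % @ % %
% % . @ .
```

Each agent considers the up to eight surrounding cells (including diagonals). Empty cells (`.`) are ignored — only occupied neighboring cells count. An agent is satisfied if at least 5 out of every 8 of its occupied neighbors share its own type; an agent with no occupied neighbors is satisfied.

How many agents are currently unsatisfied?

(1,2)% 3/3 ✓
(1,3)% 5/5 ✓
(1,4)% 4/4 ✓
(2,2)% 3/5 ✗
(2,3)% 5/6 ✓
(2,4)% 5/5 ✓
(2,5)% 3/3 ✓
(3,1)@ 1/3 ✗
(3,2)@ 2/5 ✗
(3,5)% 4/4 ✓
(4,2)% 2/5 ✗
(4,3)@ 2/5 ✗
(4,4)% 2/4 ✗
(4,5)% 2/3 ✓
(5,1)% 2/2 ✓
(5,2)% 2/3 ✓
(5,4)@ 1/3 ✗
Unsatisfied: (2,2), (3,1), (3,2), (4,2), (4,3), (4,4), (5,4) — 7 in total.

7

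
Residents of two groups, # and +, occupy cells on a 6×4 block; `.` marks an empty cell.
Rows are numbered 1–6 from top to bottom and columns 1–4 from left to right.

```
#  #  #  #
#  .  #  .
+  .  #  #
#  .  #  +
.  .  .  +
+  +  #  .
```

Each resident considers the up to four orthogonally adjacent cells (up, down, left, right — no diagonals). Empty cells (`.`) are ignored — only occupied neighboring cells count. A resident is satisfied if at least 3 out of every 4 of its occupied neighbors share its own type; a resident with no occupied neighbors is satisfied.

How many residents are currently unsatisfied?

8

(1,1)# 2/2 satisfied
(1,2)# 2/2 satisfied
(1,3)# 3/3 satisfied
(1,4)# 1/1 satisfied
(2,1)# 1/2 not
(2,3)# 2/2 satisfied
(3,1)+ 0/2 not
(3,3)# 3/3 satisfied
(3,4)# 1/2 not
(4,1)# 0/1 not
(4,3)# 1/2 not
(4,4)+ 1/3 not
(5,4)+ 1/1 satisfied
(6,1)+ 1/1 satisfied
(6,2)+ 1/2 not
(6,3)# 0/1 not
Unsatisfied: (2,1), (3,1), (3,4), (4,1), (4,3), (4,4), (6,2), (6,3) — 8 in total.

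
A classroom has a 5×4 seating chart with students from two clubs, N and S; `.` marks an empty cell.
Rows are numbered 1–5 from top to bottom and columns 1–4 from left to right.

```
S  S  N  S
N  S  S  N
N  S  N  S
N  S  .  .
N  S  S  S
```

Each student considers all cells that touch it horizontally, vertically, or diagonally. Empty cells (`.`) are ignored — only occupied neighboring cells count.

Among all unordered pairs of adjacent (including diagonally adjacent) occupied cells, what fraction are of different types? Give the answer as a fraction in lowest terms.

24/43

Scan each occupied cell's neighbors to the right and below (and the two forward diagonals) so each pair is counted once.
From row 1: 7 unlike of 13 pairs (running 7/13).
From row 2: 7 unlike of 13 pairs (running 14/26).
From row 3: 6 unlike of 8 pairs (running 20/34).
From row 4: 3 unlike of 6 pairs (running 23/40).
From row 5: 1 unlike of 3 pairs (running 24/43).
Total adjacent occupied pairs: 43; unlike-type pairs: 24.
24/43 is already in lowest terms.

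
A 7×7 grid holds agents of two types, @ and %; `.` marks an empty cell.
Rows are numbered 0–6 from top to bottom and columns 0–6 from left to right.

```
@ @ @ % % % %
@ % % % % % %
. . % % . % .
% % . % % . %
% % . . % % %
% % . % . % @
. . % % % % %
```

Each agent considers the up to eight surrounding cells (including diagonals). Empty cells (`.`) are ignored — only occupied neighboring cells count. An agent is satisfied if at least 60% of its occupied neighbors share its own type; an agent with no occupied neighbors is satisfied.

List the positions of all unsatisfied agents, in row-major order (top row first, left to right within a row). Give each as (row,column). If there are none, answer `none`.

(0,0)@ 2/3 satisfied
(0,1)@ 3/5 satisfied
(0,2)@ 1/5 not
(0,3)% 4/5 satisfied
(0,4)% 5/5 satisfied
(0,5)% 5/5 satisfied
(0,6)% 3/3 satisfied
(1,0)@ 2/3 satisfied
(1,1)% 2/6 not
(1,2)% 5/7 satisfied
(1,3)% 6/7 satisfied
(1,4)% 7/7 satisfied
(1,5)% 6/6 satisfied
(1,6)% 4/4 satisfied
(2,2)% 6/6 satisfied
(2,3)% 6/6 satisfied
(2,5)% 5/5 satisfied
(3,0)% 3/3 satisfied
(3,1)% 4/4 satisfied
(3,3)% 4/4 satisfied
(3,4)% 5/5 satisfied
(3,6)% 3/3 satisfied
(4,0)% 5/5 satisfied
(4,1)% 5/5 satisfied
(4,4)% 5/5 satisfied
(4,5)% 5/6 satisfied
(4,6)% 3/4 satisfied
(5,0)% 3/3 satisfied
(5,1)% 4/4 satisfied
(5,3)% 4/4 satisfied
(5,5)% 6/7 satisfied
(5,6)@ 0/5 not
(6,2)% 3/3 satisfied
(6,3)% 3/3 satisfied
(6,4)% 4/4 satisfied
(6,5)% 3/4 satisfied
(6,6)% 2/3 satisfied

(0,2), (1,1), (5,6)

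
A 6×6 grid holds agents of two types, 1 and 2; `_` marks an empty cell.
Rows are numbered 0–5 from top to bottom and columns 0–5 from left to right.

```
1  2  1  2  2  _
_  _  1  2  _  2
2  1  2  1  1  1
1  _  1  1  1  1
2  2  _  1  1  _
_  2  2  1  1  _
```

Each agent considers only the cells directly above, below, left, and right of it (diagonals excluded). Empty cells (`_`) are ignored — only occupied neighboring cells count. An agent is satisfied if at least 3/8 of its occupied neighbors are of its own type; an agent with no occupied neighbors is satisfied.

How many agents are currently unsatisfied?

10

(0,0)1 0/1 not
(0,1)2 0/2 not
(0,2)1 1/3 not
(0,3)2 2/3 satisfied
(0,4)2 1/1 satisfied
(1,2)1 1/3 not
(1,3)2 1/3 not
(1,5)2 0/1 not
(2,0)2 0/2 not
(2,1)1 0/2 not
(2,2)2 0/4 not
(2,3)1 2/4 satisfied
(2,4)1 3/3 satisfied
(2,5)1 2/3 satisfied
(3,0)1 0/2 not
(3,2)1 1/2 satisfied
(3,3)1 4/4 satisfied
(3,4)1 4/4 satisfied
(3,5)1 2/2 satisfied
(4,0)2 1/2 satisfied
(4,1)2 2/2 satisfied
(4,3)1 3/3 satisfied
(4,4)1 3/3 satisfied
(5,1)2 2/2 satisfied
(5,2)2 1/2 satisfied
(5,3)1 2/3 satisfied
(5,4)1 2/2 satisfied
Unsatisfied: (0,0), (0,1), (0,2), (1,2), (1,3), (1,5), (2,0), (2,1), (2,2), (3,0) — 10 in total.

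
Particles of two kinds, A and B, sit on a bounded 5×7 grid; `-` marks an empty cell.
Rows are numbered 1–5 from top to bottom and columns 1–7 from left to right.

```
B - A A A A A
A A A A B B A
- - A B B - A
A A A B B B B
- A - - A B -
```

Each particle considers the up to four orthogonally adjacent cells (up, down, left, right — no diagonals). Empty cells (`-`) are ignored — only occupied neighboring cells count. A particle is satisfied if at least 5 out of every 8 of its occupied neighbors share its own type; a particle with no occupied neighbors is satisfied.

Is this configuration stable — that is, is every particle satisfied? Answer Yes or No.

(1,1)B 0/1 ✗
(1,3)A 2/2 ✓
(1,4)A 3/3 ✓
(1,5)A 2/3 ✓
(1,6)A 2/3 ✓
(1,7)A 2/2 ✓
(2,1)A 1/2 ✗
(2,2)A 2/2 ✓
(2,3)A 4/4 ✓
(2,4)A 2/4 ✗
(2,5)B 2/4 ✗
(2,6)B 1/3 ✗
(2,7)A 2/3 ✓
(3,3)A 2/3 ✓
(3,4)B 2/4 ✗
(3,5)B 3/3 ✓
(3,7)A 1/2 ✗
(4,1)A 1/1 ✓
(4,2)A 3/3 ✓
(4,3)A 2/3 ✓
(4,4)B 2/3 ✓
(4,5)B 3/4 ✓
(4,6)B 3/3 ✓
(4,7)B 1/2 ✗
(5,2)A 1/1 ✓
(5,5)A 0/2 ✗
(5,6)B 1/2 ✗
For instance (1,1) has only 0/1 same-type neighbors, below 5/8.

No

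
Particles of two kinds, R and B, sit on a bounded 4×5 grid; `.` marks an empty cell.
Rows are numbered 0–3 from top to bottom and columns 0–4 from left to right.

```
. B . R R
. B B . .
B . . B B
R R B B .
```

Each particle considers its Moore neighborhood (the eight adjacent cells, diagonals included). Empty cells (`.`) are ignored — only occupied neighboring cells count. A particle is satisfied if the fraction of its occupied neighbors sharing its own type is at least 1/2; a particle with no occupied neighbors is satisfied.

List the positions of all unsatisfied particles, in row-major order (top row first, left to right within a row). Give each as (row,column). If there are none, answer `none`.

(0,1)B 2/2 ok
(0,3)R 1/2 ok
(0,4)R 1/1 ok
(1,1)B 3/3 ok
(1,2)B 3/4 ok
(2,0)B 1/3 unhappy
(2,3)B 4/4 ok
(2,4)B 2/2 ok
(3,0)R 1/2 ok
(3,1)R 1/3 unhappy
(3,2)B 2/3 ok
(3,3)B 3/3 ok

(2,0), (3,1)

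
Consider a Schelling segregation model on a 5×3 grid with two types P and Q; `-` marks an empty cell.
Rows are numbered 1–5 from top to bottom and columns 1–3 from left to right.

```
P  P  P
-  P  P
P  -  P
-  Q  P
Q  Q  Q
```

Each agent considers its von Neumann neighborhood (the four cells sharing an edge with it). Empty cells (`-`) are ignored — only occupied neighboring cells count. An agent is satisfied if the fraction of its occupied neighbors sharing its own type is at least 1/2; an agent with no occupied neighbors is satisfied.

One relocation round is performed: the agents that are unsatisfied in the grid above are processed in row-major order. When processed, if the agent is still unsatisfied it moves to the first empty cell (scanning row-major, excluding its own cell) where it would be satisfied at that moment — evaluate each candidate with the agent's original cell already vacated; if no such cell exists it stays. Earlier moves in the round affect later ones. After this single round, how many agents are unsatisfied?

0

Initially unsatisfied (in order): (4,3).
  (4,3) → (2,1).
Resulting grid:
P P P
P P P
P - P
- Q -
Q Q Q
All satisfied now.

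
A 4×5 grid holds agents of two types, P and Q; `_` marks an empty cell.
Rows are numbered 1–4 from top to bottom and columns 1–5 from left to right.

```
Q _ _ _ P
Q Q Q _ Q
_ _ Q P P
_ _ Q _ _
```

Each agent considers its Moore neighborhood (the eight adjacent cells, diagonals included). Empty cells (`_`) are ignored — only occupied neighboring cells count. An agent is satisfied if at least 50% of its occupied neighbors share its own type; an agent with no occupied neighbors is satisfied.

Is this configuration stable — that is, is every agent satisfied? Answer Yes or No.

Row 1: (1,1)Q 2/2 ✓ · (1,5)P 0/1 ✗
Row 2: (2,1)Q 2/2 ✓ · (2,2)Q 4/4 ✓ · (2,3)Q 2/3 ✓ · (2,5)Q 0/3 ✗
Row 3: (3,3)Q 3/4 ✓ · (3,4)P 1/5 ✗ · (3,5)P 1/2 ✓
Row 4: (4,3)Q 1/2 ✓
For instance (1,5) has only 0/1 same-type neighbors, below 1/2.

No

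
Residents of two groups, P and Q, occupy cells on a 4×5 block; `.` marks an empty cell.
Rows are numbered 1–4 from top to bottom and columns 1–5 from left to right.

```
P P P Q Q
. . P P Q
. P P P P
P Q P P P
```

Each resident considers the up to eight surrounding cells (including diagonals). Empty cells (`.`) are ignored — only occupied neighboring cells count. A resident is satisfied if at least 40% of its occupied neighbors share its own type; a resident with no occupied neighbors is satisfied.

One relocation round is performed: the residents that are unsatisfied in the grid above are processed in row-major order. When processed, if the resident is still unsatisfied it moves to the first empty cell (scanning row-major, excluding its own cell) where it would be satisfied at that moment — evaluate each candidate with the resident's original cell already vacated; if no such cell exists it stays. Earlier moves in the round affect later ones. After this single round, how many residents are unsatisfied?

1

Initially unsatisfied (in order): (4,2).
  (4,2): no empty cell satisfies it; stays.
Resulting grid:
P P P Q Q
. . P P Q
. P P P P
P Q P P P
Unsatisfied now: (4,2).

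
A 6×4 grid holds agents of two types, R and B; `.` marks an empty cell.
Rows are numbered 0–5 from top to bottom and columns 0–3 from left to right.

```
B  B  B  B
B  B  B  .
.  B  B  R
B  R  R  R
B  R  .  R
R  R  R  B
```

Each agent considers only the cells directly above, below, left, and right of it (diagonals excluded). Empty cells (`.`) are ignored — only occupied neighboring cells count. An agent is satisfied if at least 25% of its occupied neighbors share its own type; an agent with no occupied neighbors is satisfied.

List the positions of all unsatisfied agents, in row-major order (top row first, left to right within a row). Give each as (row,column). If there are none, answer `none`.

(5,3)

(0,0)B 2/2 satisfied
(0,1)B 3/3 satisfied
(0,2)B 3/3 satisfied
(0,3)B 1/1 satisfied
(1,0)B 2/2 satisfied
(1,1)B 4/4 satisfied
(1,2)B 3/3 satisfied
(2,1)B 2/3 satisfied
(2,2)B 2/4 satisfied
(2,3)R 1/2 satisfied
(3,0)B 1/2 satisfied
(3,1)R 2/4 satisfied
(3,2)R 2/3 satisfied
(3,3)R 3/3 satisfied
(4,0)B 1/3 satisfied
(4,1)R 2/3 satisfied
(4,3)R 1/2 satisfied
(5,0)R 1/2 satisfied
(5,1)R 3/3 satisfied
(5,2)R 1/2 satisfied
(5,3)B 0/2 not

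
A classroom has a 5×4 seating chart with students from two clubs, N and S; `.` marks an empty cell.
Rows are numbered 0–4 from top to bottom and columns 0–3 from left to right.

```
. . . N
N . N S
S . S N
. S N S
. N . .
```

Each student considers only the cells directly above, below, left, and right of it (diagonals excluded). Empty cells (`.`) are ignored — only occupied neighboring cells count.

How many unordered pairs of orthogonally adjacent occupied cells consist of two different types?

11

Scan each occupied cell's neighbors to the right and below so each pair is counted once.
From row 0: 1 unlike of 1 pairs (running 1/1).
From row 1: 4 unlike of 4 pairs (running 5/5).
From row 2: 3 unlike of 3 pairs (running 8/8).
From row 3: 3 unlike of 3 pairs (running 11/11).
Total adjacent occupied pairs: 11; unlike-type pairs: 11.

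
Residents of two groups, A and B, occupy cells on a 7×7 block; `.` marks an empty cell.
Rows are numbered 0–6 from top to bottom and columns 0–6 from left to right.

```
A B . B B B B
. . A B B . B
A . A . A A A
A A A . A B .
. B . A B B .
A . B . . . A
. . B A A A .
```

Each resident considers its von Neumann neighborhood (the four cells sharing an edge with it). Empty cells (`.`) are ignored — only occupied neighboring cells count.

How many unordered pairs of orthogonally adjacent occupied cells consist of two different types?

10

Scan each occupied cell's neighbors to the right and below so each pair is counted once.
From row 0: 1 unlike of 7 pairs (running 1/7).
From row 1: 3 unlike of 5 pairs (running 4/12).
From row 2: 1 unlike of 6 pairs (running 5/18).
From row 3: 3 unlike of 6 pairs (running 8/24).
From row 4: 1 unlike of 2 pairs (running 9/26).
From row 5: 0 unlike of 1 pairs (running 9/27).
From row 6: 1 unlike of 3 pairs (running 10/30).
Total adjacent occupied pairs: 30; unlike-type pairs: 10.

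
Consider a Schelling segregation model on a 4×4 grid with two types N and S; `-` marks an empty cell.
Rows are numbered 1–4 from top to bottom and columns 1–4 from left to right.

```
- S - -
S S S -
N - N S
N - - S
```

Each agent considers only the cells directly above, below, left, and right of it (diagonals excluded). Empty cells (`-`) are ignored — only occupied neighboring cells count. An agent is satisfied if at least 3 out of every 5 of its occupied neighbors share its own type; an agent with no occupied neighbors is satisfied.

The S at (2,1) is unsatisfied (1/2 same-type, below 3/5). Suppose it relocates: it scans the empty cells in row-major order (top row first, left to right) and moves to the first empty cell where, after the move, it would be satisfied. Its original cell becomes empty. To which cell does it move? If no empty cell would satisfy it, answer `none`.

(1,1)

Vacating (2,1). Empty cells in order:
  (1,1): 1/1 same-type → satisfied — stop here.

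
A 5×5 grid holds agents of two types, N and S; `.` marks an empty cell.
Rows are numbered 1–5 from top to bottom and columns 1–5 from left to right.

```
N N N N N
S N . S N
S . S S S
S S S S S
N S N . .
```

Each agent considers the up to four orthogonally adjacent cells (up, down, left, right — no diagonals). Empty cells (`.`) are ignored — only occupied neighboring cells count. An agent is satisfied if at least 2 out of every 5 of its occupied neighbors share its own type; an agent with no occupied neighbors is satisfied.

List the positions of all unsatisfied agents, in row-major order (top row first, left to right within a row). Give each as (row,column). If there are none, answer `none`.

(2,1), (2,4), (2,5), (5,1), (5,2), (5,3)

(1,1)N 1/2 ok
(1,2)N 3/3 ok
(1,3)N 2/2 ok
(1,4)N 2/3 ok
(1,5)N 2/2 ok
(2,1)S 1/3 unhappy
(2,2)N 1/2 ok
(2,4)S 1/3 unhappy
(2,5)N 1/3 unhappy
(3,1)S 2/2 ok
(3,3)S 2/2 ok
(3,4)S 4/4 ok
(3,5)S 2/3 ok
(4,1)S 2/3 ok
(4,2)S 3/3 ok
(4,3)S 3/4 ok
(4,4)S 3/3 ok
(4,5)S 2/2 ok
(5,1)N 0/2 unhappy
(5,2)S 1/3 unhappy
(5,3)N 0/2 unhappy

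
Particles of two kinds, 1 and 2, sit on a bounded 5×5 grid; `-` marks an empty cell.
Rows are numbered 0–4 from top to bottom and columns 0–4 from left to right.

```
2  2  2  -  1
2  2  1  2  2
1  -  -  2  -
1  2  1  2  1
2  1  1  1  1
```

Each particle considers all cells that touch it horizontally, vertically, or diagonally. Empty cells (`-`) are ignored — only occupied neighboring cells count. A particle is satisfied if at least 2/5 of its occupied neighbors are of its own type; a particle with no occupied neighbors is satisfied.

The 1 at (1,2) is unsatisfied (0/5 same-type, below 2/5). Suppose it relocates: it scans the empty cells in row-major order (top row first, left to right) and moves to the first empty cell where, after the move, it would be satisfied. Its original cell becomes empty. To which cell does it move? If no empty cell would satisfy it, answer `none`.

(2,1)

Vacating (1,2). Empty cells in order:
  (0,3): 1/4 same-type → still unsatisfied.
  (2,1): 3/6 same-type → satisfied — stop here.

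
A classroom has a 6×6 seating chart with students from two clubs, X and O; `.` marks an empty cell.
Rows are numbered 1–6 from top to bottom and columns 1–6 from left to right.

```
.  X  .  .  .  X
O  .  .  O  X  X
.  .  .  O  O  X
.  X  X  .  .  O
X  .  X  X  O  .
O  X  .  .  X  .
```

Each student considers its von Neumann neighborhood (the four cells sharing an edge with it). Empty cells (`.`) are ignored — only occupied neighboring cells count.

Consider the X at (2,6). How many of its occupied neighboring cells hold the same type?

Occupied neighbors of (2,6): (1,6)=X, (3,6)=X, (2,5)=X.
Same type (X): 3 of 3.

3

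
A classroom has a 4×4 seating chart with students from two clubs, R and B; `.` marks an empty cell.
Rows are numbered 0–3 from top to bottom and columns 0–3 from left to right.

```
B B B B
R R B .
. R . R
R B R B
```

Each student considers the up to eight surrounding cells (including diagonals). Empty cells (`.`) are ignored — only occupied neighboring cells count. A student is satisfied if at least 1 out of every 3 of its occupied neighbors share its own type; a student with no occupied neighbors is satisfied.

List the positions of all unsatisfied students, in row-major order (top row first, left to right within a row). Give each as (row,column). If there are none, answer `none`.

(0,0)B 1/3 ✓
(0,1)B 3/5 ✓
(0,2)B 3/4 ✓
(0,3)B 2/2 ✓
(1,0)R 2/4 ✓
(1,1)R 2/6 ✓
(1,2)B 3/6 ✓
(2,1)R 4/6 ✓
(2,3)R 1/3 ✓
(3,0)R 1/2 ✓
(3,1)B 0/3 ✗
(3,2)R 2/4 ✓
(3,3)B 0/2 ✗

(3,1), (3,3)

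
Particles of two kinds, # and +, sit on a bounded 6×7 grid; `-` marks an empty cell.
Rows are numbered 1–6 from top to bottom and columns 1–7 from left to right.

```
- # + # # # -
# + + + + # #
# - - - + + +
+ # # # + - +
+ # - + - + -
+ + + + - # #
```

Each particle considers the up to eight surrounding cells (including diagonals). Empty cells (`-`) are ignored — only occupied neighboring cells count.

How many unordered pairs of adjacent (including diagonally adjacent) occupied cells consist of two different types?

32

Scan each occupied cell's neighbors to the right and below (and the two forward diagonals) so each pair is counted once.
From row 1: 10 unlike of 19 pairs (running 10/19).
From row 2: 8 unlike of 16 pairs (running 18/35).
From row 3: 2 unlike of 9 pairs (running 20/44).
From row 4: 6 unlike of 14 pairs (running 26/58).
From row 5: 6 unlike of 10 pairs (running 32/68).
From row 6: 0 unlike of 4 pairs (running 32/72).
Total adjacent occupied pairs: 72; unlike-type pairs: 32.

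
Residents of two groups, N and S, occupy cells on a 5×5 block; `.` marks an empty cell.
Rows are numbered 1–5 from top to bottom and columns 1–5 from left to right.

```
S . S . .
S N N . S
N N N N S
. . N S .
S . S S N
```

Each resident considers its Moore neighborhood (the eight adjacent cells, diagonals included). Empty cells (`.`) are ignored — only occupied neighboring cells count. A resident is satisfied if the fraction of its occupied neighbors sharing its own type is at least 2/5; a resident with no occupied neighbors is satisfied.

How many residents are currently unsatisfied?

3

Row 1: (1,1)S 1/2 satisfied · (1,3)S 0/2 not
Row 2: (2,1)S 1/4 not · (2,2)N 4/7 satisfied · (2,3)N 4/5 satisfied · (2,5)S 1/2 satisfied
Row 3: (3,1)N 2/3 satisfied · (3,2)N 5/6 satisfied · (3,3)N 5/6 satisfied · (3,4)N 3/6 satisfied · (3,5)S 2/3 satisfied
Row 4: (4,3)N 3/6 satisfied · (4,4)S 3/7 satisfied
Row 5: (5,1)S 0/0 satisfied · (5,3)S 2/3 satisfied · (5,4)S 2/4 satisfied · (5,5)N 0/2 not
Unsatisfied: (1,3), (2,1), (5,5) — 3 in total.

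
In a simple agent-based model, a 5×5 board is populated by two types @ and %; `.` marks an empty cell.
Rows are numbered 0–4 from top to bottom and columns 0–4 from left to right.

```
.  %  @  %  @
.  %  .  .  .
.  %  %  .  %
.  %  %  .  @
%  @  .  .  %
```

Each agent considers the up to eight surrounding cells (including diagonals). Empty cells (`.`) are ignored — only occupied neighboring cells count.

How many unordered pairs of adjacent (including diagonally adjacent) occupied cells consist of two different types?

9

Scan each occupied cell's neighbors to the right and below (and the two forward diagonals) so each pair is counted once.
From row 0: 4 unlike of 5 pairs (running 4/5).
From row 1: 0 unlike of 2 pairs (running 4/7).
From row 2: 1 unlike of 6 pairs (running 5/13).
From row 3: 3 unlike of 5 pairs (running 8/18).
From row 4: 1 unlike of 1 pairs (running 9/19).
Total adjacent occupied pairs: 19; unlike-type pairs: 9.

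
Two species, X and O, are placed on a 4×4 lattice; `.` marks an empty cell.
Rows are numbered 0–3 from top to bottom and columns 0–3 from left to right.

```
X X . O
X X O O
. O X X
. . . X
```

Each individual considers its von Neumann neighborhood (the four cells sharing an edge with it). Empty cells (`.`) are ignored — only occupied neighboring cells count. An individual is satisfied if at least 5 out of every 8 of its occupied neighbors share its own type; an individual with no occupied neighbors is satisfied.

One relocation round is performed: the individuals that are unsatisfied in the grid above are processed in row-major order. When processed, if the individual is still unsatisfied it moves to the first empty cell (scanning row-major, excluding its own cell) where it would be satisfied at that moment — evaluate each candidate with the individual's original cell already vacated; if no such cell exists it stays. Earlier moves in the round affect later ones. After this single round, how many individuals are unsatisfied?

Initially unsatisfied (in order): (1,1), (1,2), (2,1), (2,2).
  (1,1) → (3,0).
  (1,2): no empty cell satisfies it; stays.
  (2,1) → (0,2).
  (2,2) → (1,1).
Resulting grid:
X X O O
X X O O
. . . X
X . . X
Unsatisfied now: (2,3).

1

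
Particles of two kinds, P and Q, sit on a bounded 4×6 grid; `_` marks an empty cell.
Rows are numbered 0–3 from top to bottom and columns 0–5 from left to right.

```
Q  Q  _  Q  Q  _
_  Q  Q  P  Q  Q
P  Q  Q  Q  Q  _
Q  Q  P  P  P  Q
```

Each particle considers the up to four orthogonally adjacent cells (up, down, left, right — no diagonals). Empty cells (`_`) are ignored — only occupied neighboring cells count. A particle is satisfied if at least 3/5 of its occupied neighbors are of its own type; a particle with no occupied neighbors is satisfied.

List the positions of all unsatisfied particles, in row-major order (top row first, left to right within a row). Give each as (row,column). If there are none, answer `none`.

Row 0: (0,0)Q 1/1 ok · (0,1)Q 2/2 ok · (0,3)Q 1/2 unhappy · (0,4)Q 2/2 ok
Row 1: (1,1)Q 3/3 ok · (1,2)Q 2/3 ok · (1,3)P 0/4 unhappy · (1,4)Q 3/4 ok · (1,5)Q 1/1 ok
Row 2: (2,0)P 0/2 unhappy · (2,1)Q 3/4 ok · (2,2)Q 3/4 ok · (2,3)Q 2/4 unhappy · (2,4)Q 2/3 ok
Row 3: (3,0)Q 1/2 unhappy · (3,1)Q 2/3 ok · (3,2)P 1/3 unhappy · (3,3)P 2/3 ok · (3,4)P 1/3 unhappy · (3,5)Q 0/1 unhappy

(0,3), (1,3), (2,0), (2,3), (3,0), (3,2), (3,4), (3,5)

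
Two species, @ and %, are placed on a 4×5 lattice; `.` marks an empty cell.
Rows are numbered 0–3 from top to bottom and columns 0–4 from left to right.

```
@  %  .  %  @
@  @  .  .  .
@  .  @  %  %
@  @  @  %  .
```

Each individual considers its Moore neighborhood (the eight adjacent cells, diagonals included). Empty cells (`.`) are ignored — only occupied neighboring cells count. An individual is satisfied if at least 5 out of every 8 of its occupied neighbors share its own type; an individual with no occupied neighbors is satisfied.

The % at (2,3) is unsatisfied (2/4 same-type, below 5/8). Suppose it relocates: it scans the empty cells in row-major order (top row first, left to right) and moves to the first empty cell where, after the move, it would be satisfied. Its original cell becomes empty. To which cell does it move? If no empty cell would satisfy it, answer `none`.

(0,2)

Vacating (2,3). Empty cells in order:
  (0,2): 2/3 same-type → satisfied — stop here.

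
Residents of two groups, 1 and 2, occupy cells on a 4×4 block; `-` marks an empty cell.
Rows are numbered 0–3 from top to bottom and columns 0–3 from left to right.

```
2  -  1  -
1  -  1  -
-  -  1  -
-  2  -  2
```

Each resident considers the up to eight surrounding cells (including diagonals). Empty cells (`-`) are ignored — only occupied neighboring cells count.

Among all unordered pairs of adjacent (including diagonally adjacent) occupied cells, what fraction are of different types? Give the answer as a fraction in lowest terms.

Scan each occupied cell's neighbors to the right and below (and the two forward diagonals) so each pair is counted once.
Row 0: 2(0,0)–1(1,0)≠ 1(0,2)–1(1,2)=  → 1/2 unlike.
Row 1: 1(1,2)–1(2,2)=  → 0/1 unlike.
Row 2: 1(2,2)–2(3,3)≠ 1(2,2)–2(3,1)≠  → 2/2 unlike.
Total adjacent occupied pairs: 5; unlike-type pairs: 3.
3/5 is already in lowest terms.

3/5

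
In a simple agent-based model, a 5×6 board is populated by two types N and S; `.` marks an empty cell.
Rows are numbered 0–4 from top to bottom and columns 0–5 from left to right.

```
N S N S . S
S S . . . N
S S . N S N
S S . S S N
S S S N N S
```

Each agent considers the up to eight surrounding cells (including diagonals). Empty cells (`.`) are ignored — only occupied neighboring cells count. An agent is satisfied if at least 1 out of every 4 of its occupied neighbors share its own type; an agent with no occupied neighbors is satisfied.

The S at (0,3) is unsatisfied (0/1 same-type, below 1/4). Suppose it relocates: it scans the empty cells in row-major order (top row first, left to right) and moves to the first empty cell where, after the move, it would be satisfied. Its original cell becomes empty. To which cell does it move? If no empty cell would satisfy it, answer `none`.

(0,4)

Vacating (0,3). Empty cells in order:
  (0,4): 1/2 same-type → satisfied — stop here.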